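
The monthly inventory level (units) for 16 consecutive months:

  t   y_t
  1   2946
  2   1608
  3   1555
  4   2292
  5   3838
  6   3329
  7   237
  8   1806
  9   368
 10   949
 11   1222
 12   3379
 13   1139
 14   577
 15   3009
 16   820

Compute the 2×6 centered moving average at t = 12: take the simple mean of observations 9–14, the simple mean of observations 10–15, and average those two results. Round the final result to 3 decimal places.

1492.417

Sum over 9–14: 368 + 949 + 1222 + 3379 + 1139 + 577 = 7634
Sum over 10–15: 949 + 1222 + 3379 + 1139 + 577 + 3009 = 10275
CMA at t=12 = (7634 + 10275) / (2·6) = 17909 / 12 = 1492.417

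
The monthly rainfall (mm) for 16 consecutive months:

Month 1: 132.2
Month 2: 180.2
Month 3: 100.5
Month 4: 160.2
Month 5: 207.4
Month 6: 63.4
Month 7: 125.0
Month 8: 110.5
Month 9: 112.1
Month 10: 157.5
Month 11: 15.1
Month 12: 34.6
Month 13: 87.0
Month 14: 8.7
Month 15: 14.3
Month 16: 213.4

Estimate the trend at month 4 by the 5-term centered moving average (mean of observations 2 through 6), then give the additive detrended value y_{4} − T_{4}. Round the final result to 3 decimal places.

17.860

Trend T_4 = (180.2 + 100.5 + 160.2 + 207.4 + 63.4) / 5 = 711.7/5 = 142.34000
Detrended value: 160.2 − 142.34000 = 17.860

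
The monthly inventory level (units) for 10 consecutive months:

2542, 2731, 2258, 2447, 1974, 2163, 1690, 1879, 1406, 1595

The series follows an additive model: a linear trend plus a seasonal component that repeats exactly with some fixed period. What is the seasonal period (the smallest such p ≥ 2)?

First differences y_{t+1} − y_t: 189, -473, 189, -473, 189, -473, …
The difference pattern repeats every 2 terms and not for any smaller step, so p = 2.

2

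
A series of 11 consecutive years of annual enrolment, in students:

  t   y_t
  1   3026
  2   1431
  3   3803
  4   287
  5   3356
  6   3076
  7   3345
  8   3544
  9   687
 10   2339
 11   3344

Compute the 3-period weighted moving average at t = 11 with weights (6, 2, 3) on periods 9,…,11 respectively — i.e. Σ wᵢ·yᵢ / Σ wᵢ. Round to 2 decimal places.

1712.00

Weighted sum: 6·687 + 2·2339 + 3·3344 = 4122 + 4678 + 10032 = 18832
Weight total: 6 + 2 + 3 = 11
WMA = 18832 / 11 = 1712.00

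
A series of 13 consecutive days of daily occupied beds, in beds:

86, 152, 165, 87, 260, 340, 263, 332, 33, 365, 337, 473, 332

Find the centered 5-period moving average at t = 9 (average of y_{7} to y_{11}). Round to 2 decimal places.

266.00

Sum of periods 7–11: 263 + 332 + 33 + 365 + 337 = 1330
Divide by 5: 1330 / 5 = 266.00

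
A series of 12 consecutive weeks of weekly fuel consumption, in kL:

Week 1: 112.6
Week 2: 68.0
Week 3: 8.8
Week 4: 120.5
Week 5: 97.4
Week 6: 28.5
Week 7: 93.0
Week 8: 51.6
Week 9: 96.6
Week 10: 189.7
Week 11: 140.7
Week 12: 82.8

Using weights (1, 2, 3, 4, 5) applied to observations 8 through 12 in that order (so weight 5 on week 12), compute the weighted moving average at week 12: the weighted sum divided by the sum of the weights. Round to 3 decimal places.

119.380

Weighted sum: 1·51.6 + 2·96.6 + 3·189.7 + 4·140.7 + 5·82.8 = 51.6 + 193.2 + 569.1 + 562.8 + 414.0 = 1790.7
Weight total: 1 + 2 + 3 + 4 + 5 = 15
WMA = 1790.7 / 15 = 119.380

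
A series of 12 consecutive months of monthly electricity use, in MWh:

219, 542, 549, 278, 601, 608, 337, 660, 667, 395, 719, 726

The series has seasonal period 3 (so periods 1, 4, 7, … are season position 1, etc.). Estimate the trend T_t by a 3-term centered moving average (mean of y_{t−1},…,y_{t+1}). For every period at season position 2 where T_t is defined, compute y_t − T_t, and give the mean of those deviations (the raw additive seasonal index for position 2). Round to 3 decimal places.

105.417

Season position 2 occurs at t = 2, 5, 8, 11 (where T_t is defined).
t=2: T_2 = 436.66667; y_2 − T_2 = 542 − 436.66667 = 105.33333
t=5: T_5 = 495.66667; y_5 − T_5 = 601 − 495.66667 = 105.33333
t=8: T_8 = 554.66667; y_8 − T_8 = 660 − 554.66667 = 105.33333
t=11: T_11 = 613.33333; y_11 − T_11 = 719 − 613.33333 = 105.66667
Mean deviation: (105.33333 + 105.33333 + 105.33333 + 105.66667) / 4 = 105.417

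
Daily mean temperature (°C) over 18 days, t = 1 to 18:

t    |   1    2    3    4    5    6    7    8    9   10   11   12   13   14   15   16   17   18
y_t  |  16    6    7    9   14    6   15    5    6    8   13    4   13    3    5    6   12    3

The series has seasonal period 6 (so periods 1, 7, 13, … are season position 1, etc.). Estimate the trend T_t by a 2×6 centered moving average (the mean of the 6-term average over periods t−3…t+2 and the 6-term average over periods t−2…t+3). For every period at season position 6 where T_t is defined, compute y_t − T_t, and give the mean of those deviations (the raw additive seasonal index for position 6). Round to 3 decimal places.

-3.500

Season position 6 occurs at t = 6, 12 (where T_t is defined).
t=6: T_6 = 9.25000; y_6 − T_6 = 6 − 9.25000 = -3.25000
t=12: T_12 = 7.75000; y_12 − T_12 = 4 − 7.75000 = -3.75000
Mean deviation: (-3.25000 + -3.75000) / 2 = -3.500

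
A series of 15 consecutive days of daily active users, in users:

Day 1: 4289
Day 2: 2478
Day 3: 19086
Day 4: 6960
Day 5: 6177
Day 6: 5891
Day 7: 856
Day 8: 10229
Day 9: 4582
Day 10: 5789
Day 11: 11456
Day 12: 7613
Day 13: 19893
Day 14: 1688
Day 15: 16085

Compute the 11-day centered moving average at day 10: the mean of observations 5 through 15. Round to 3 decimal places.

8205.364

Sum of periods 5–15: 6177 + 5891 + 856 + 10229 + 4582 + 5789 + 11456 + 7613 + 19893 + 1688 + 16085 = 90259
Divide by 11: 90259 / 11 = 8205.364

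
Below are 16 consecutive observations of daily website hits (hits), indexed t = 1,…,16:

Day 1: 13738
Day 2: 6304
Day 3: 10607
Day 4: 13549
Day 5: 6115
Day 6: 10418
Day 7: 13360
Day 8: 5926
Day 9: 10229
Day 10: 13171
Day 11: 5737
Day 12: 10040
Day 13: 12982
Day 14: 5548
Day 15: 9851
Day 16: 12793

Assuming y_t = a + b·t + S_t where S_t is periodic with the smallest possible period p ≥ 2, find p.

First differences y_{t+1} − y_t: -7434, 4303, 2942, -7434, 4303, 2942, -7434, 4303, …
The difference pattern repeats every 3 terms and not for any smaller step, so p = 3.

3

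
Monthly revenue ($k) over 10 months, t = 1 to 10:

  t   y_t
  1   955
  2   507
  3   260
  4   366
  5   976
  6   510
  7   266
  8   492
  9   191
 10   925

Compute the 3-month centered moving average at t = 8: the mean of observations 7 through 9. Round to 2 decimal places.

Sum of periods 7–9: 266 + 492 + 191 = 949
Divide by 3: 949 / 3 = 316.33

316.33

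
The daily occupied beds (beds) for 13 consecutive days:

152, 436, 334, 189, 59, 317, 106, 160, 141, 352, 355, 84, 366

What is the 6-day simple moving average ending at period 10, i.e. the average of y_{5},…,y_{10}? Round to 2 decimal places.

189.17

Sum of periods 5–10: 59 + 317 + 106 + 160 + 141 + 352 = 1135
Divide by 6: 1135 / 6 = 189.17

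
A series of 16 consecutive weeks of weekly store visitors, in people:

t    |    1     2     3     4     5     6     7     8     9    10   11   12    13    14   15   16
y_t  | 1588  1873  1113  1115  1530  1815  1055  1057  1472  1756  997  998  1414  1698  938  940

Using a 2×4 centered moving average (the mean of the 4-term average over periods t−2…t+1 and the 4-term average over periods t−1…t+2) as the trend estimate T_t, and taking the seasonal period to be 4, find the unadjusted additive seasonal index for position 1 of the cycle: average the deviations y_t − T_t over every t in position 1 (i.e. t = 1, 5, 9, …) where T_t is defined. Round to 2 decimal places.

Season position 1 occurs at t = 5, 9, 13 (where T_t is defined).
t=5: T_5 = 1386.0000; y_5 − T_5 = 1530 − 1386.0000 = 144.0000
t=9: T_9 = 1327.7500; y_9 − T_9 = 1472 − 1327.7500 = 144.2500
t=13: T_13 = 1269.3750; y_13 − T_13 = 1414 − 1269.3750 = 144.6250
Mean deviation: (144.0000 + 144.2500 + 144.6250) / 3 = 144.29

144.29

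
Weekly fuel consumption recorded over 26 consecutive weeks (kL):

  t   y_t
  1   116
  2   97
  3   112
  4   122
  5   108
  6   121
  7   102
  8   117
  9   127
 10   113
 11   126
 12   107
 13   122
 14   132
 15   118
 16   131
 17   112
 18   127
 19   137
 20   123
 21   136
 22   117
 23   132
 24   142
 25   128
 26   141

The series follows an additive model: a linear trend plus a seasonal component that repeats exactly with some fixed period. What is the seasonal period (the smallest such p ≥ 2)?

5

First differences y_{t+1} − y_t: -19, 15, 10, -14, 13, -19, 15, 10, -14, 13, -19, 15, …
The difference pattern repeats every 5 terms and not for any smaller step, so p = 5.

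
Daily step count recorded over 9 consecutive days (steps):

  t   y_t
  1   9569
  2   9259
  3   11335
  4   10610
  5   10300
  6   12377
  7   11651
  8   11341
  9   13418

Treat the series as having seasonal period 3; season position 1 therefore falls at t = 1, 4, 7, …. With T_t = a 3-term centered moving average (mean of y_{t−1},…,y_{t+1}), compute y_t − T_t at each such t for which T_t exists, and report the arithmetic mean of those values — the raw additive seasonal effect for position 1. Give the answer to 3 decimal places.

Season position 1 occurs at t = 4, 7 (where T_t is defined).
t=4: T_4 = 10748.33333; y_4 − T_4 = 10610 − 10748.33333 = -138.33333
t=7: T_7 = 11789.66667; y_7 − T_7 = 11651 − 11789.66667 = -138.66667
Mean deviation: (-138.33333 + -138.66667) / 2 = -138.500

-138.500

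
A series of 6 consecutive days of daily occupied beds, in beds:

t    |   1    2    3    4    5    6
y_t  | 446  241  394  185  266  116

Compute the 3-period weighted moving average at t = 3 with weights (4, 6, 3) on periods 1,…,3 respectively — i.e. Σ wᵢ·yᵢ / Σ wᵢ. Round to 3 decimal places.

339.385

Weighted sum: 4·446 + 6·241 + 3·394 = 1784 + 1446 + 1182 = 4412
Weight total: 4 + 6 + 3 = 13
WMA = 4412 / 13 = 339.385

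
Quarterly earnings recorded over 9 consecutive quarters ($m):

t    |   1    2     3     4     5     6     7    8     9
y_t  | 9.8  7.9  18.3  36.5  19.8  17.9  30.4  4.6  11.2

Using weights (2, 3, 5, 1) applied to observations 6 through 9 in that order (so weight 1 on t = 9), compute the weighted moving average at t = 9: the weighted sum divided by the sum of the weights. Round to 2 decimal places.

Weighted sum: 2·17.9 + 3·30.4 + 5·4.6 + 1·11.2 = 35.8 + 91.2 + 23.0 + 11.2 = 161.2
Weight total: 2 + 3 + 5 + 1 = 11
WMA = 161.2 / 11 = 14.65

14.65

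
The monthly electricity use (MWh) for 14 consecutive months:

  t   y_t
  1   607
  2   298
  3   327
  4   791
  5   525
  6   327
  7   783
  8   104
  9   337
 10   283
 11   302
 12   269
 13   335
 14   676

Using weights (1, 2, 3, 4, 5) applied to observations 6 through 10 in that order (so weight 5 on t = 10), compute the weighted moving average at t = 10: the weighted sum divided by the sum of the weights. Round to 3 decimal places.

Weighted sum: 1·327 + 2·783 + 3·104 + 4·337 + 5·283 = 327 + 1566 + 312 + 1348 + 1415 = 4968
Weight total: 1 + 2 + 3 + 4 + 5 = 15
WMA = 4968 / 15 = 331.200

331.200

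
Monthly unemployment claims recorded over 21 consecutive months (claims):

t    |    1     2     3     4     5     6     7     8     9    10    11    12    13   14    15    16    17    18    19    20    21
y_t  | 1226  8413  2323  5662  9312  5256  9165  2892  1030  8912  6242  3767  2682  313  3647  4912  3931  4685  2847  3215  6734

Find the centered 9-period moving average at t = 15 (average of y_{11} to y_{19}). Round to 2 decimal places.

3669.56

Sum of periods 11–19: 6242 + 3767 + 2682 + 313 + 3647 + 4912 + 3931 + 4685 + 2847 = 33026
Divide by 9: 33026 / 9 = 3669.56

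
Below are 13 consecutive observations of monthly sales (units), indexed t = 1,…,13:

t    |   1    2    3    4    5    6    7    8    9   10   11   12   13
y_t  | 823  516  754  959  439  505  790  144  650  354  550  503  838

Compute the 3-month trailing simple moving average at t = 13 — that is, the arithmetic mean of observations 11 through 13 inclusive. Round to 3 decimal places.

Sum of periods 11–13: 550 + 503 + 838 = 1891
Divide by 3: 1891 / 3 = 630.333

630.333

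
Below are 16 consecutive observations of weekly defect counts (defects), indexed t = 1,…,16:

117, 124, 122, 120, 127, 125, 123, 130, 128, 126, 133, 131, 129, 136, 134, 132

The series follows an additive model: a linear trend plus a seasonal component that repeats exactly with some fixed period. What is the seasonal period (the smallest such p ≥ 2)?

3

First differences y_{t+1} − y_t: 7, -2, -2, 7, -2, -2, 7, -2, …
The difference pattern repeats every 3 terms and not for any smaller step, so p = 3.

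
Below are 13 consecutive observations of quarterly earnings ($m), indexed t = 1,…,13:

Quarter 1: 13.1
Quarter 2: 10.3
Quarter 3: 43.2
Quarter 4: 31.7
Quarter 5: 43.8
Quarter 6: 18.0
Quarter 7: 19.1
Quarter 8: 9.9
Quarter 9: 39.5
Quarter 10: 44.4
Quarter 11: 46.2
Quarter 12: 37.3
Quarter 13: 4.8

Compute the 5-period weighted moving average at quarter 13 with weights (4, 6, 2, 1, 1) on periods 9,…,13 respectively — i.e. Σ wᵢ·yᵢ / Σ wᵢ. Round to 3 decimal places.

Weighted sum: 4·39.5 + 6·44.4 + 2·46.2 + 1·37.3 + 1·4.8 = 158.0 + 266.4 + 92.4 + 37.3 + 4.8 = 558.9
Weight total: 4 + 6 + 2 + 1 + 1 = 14
WMA = 558.9 / 14 = 39.921

39.921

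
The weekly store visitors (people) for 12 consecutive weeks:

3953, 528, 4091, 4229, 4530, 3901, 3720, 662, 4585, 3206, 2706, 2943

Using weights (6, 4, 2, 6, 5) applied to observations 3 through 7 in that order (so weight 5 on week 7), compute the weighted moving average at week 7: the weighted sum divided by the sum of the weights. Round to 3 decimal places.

Weighted sum: 6·4091 + 4·4229 + 2·4530 + 6·3901 + 5·3720 = 24546 + 16916 + 9060 + 23406 + 18600 = 92528
Weight total: 6 + 4 + 2 + 6 + 5 = 23
WMA = 92528 / 23 = 4022.957

4022.957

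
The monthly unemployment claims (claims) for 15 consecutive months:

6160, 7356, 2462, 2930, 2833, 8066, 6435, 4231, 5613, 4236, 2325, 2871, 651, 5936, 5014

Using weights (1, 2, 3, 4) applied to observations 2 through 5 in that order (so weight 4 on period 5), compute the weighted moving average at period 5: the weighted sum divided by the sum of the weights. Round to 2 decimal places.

3240.20

Weighted sum: 1·7356 + 2·2462 + 3·2930 + 4·2833 = 7356 + 4924 + 8790 + 11332 = 32402
Weight total: 1 + 2 + 3 + 4 = 10
WMA = 32402 / 10 = 3240.20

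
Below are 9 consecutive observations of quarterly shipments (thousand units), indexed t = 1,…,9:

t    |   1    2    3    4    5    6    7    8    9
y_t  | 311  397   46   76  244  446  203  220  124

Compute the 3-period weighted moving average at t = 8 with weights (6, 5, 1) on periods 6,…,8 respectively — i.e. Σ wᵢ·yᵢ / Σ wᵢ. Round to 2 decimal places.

325.92

Weighted sum: 6·446 + 5·203 + 1·220 = 2676 + 1015 + 220 = 3911
Weight total: 6 + 5 + 1 = 12
WMA = 3911 / 12 = 325.92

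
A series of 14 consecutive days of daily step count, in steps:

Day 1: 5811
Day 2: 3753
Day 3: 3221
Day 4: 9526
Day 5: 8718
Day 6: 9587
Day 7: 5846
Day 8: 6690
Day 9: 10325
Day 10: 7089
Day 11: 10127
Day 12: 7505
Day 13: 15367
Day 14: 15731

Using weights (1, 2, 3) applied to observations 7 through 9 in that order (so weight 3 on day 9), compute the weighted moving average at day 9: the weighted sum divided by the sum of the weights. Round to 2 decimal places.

Weighted sum: 1·5846 + 2·6690 + 3·10325 = 5846 + 13380 + 30975 = 50201
Weight total: 1 + 2 + 3 = 6
WMA = 50201 / 6 = 8366.83

8366.83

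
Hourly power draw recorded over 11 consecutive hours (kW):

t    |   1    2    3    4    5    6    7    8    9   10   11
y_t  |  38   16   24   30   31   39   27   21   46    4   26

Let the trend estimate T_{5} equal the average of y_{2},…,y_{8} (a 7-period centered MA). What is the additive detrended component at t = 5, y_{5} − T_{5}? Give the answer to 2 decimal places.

4.14

Trend T_5 = (16 + 24 + 30 + 31 + 39 + 27 + 21) / 7 = 188/7 = 26.8571
Detrended value: 31 − 26.8571 = 4.14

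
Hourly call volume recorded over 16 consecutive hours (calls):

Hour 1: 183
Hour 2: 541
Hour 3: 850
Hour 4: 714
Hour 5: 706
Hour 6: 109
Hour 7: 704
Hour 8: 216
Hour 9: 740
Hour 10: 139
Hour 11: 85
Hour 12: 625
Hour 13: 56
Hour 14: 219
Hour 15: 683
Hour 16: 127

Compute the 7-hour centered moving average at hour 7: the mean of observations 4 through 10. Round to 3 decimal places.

Sum of periods 4–10: 714 + 706 + 109 + 704 + 216 + 740 + 139 = 3328
Divide by 7: 3328 / 7 = 475.429

475.429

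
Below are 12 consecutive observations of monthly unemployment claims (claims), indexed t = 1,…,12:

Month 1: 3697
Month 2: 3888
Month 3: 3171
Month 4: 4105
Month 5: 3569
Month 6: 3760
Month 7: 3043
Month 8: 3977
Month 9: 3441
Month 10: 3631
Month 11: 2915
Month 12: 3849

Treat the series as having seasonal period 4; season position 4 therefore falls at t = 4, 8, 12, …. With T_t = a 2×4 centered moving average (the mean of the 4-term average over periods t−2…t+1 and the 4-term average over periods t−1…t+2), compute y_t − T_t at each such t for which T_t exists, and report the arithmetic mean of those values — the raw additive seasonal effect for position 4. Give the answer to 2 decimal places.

437.81

Season position 4 occurs at t = 4, 8 (where T_t is defined).
t=4: T_4 = 3667.2500; y_4 − T_4 = 4105 − 3667.2500 = 437.7500
t=8: T_8 = 3539.1250; y_8 − T_8 = 3977 − 3539.1250 = 437.8750
Mean deviation: (437.7500 + 437.8750) / 2 = 437.81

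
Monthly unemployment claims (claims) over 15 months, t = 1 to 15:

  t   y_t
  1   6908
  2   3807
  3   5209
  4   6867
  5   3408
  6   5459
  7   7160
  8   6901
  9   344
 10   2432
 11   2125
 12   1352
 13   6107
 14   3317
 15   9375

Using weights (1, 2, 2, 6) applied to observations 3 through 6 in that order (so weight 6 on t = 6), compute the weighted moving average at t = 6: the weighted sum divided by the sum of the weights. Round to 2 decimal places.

Weighted sum: 1·5209 + 2·6867 + 2·3408 + 6·5459 = 5209 + 13734 + 6816 + 32754 = 58513
Weight total: 1 + 2 + 2 + 6 = 11
WMA = 58513 / 11 = 5319.36

5319.36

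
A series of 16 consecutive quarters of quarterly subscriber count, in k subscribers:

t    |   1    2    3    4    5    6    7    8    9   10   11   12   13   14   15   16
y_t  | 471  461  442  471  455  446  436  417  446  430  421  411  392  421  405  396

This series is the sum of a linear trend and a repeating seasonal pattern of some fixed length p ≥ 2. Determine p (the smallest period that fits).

First differences y_{t+1} − y_t: -10, -19, 29, -16, -9, -10, -19, 29, -16, -9, -10, -19, …
The difference pattern repeats every 5 terms and not for any smaller step, so p = 5.

5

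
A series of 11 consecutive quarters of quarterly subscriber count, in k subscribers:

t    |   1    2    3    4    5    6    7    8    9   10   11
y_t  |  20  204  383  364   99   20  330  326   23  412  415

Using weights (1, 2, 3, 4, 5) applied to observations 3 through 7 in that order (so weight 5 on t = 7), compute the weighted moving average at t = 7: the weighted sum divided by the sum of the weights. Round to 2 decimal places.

209.20

Weighted sum: 1·383 + 2·364 + 3·99 + 4·20 + 5·330 = 383 + 728 + 297 + 80 + 1650 = 3138
Weight total: 1 + 2 + 3 + 4 + 5 = 15
WMA = 3138 / 15 = 209.20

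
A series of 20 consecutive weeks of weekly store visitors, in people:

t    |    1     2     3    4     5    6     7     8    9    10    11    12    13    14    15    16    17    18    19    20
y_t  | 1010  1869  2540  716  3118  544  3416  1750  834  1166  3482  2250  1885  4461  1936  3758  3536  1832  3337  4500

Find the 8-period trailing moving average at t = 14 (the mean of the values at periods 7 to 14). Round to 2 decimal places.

2405.50

Sum of periods 7–14: 3416 + 1750 + 834 + 1166 + 3482 + 2250 + 1885 + 4461 = 19244
Divide by 8: 19244 / 8 = 2405.50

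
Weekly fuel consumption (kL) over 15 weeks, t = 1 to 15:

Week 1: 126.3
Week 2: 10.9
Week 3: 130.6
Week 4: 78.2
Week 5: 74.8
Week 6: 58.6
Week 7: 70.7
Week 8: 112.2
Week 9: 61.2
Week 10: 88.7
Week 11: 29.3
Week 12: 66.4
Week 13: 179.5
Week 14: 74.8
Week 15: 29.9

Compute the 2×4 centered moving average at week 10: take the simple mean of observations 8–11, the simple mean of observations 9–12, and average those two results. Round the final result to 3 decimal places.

67.125

Sum over 8–11: 112.2 + 61.2 + 88.7 + 29.3 = 291.4
Sum over 9–12: 61.2 + 88.7 + 29.3 + 66.4 = 245.6
CMA at t=10 = (291.4 + 245.6) / (2·4) = 537.0 / 8 = 67.125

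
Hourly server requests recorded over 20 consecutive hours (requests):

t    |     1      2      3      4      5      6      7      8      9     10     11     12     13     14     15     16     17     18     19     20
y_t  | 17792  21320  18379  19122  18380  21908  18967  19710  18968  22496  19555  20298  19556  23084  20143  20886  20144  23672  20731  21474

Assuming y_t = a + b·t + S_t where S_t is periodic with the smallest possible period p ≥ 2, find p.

First differences y_{t+1} − y_t: 3528, -2941, 743, -742, 3528, -2941, 743, -742, 3528, -2941, …
The difference pattern repeats every 4 terms and not for any smaller step, so p = 4.

4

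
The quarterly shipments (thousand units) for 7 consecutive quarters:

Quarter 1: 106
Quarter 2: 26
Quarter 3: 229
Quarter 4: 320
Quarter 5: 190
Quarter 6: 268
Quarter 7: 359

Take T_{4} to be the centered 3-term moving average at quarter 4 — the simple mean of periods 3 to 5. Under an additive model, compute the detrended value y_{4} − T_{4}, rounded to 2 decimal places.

73.67

Trend T_4 = (229 + 320 + 190) / 3 = 739/3 = 246.3333
Detrended value: 320 − 246.3333 = 73.67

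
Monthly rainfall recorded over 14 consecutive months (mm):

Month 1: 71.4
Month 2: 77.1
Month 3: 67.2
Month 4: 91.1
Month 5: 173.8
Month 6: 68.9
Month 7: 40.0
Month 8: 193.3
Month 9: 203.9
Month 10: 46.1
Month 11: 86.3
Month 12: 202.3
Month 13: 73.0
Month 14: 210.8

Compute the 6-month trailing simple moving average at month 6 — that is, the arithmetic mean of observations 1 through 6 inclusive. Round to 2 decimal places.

91.58

Sum of periods 1–6: 71.4 + 77.1 + 67.2 + 91.1 + 173.8 + 68.9 = 549.5
Divide by 6: 549.5 / 6 = 91.58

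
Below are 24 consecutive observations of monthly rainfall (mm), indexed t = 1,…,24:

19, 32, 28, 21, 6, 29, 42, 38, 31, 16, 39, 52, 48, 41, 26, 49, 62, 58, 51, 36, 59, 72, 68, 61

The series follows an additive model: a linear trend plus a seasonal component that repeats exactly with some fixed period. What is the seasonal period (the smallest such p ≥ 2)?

5

First differences y_{t+1} − y_t: 13, -4, -7, -15, 23, 13, -4, -7, -15, 23, 13, -4, …
The difference pattern repeats every 5 terms and not for any smaller step, so p = 5.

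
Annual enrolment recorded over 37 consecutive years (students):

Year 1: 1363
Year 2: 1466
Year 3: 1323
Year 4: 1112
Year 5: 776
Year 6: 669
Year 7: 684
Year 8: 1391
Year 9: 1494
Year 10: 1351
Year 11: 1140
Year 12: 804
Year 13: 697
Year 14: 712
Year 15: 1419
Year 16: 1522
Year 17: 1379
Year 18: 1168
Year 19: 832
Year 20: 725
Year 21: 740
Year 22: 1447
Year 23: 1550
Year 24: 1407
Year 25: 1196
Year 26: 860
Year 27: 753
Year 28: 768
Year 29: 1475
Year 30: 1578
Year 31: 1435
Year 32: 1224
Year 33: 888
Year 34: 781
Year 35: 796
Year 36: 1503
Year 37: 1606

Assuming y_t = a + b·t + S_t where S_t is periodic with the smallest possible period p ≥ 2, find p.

First differences y_{t+1} − y_t: 103, -143, -211, -336, -107, 15, 707, 103, -143, -211, -336, -107, 15, 707, 103, -143, …
The difference pattern repeats every 7 terms and not for any smaller step, so p = 7.

7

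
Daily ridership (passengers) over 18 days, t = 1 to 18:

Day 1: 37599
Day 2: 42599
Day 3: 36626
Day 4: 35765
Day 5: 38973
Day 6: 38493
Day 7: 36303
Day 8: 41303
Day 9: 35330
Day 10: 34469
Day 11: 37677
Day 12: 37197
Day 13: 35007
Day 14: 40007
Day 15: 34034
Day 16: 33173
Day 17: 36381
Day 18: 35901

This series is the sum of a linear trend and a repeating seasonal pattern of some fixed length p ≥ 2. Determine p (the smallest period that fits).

6

First differences y_{t+1} − y_t: 5000, -5973, -861, 3208, -480, -2190, 5000, -5973, -861, 3208, -480, -2190, 5000, -5973, …
The difference pattern repeats every 6 terms and not for any smaller step, so p = 6.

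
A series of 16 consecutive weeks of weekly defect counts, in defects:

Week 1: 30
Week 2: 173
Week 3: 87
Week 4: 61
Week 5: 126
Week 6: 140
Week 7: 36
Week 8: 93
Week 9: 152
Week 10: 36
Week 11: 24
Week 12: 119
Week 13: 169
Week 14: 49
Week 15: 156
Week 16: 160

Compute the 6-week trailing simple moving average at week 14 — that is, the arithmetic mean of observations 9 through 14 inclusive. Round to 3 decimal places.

Sum of periods 9–14: 152 + 36 + 24 + 119 + 169 + 49 = 549
Divide by 6: 549 / 6 = 91.500

91.500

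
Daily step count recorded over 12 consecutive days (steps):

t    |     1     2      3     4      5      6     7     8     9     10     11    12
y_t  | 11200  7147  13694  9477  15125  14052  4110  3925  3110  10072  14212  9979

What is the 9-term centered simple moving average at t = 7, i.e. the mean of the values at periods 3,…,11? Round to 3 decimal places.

Sum of periods 3–11: 13694 + 9477 + 15125 + 14052 + 4110 + 3925 + 3110 + 10072 + 14212 = 87777
Divide by 9: 87777 / 9 = 9753.000

9753.000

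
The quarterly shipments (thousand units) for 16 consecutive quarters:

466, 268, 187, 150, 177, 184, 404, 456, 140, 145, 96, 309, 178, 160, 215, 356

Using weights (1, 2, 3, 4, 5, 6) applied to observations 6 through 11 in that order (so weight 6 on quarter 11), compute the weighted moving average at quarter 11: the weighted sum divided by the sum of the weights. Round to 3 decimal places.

201.000

Weighted sum: 1·184 + 2·404 + 3·456 + 4·140 + 5·145 + 6·96 = 184 + 808 + 1368 + 560 + 725 + 576 = 4221
Weight total: 1 + 2 + 3 + 4 + 5 + 6 = 21
WMA = 4221 / 21 = 201.000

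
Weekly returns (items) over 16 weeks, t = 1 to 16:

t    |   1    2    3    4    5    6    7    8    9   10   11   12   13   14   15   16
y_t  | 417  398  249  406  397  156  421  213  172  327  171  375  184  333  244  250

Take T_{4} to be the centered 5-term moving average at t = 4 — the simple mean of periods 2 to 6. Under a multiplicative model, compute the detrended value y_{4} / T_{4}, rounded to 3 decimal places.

Trend T_4 = (398 + 249 + 406 + 397 + 156) / 5 = 1606/5 = 321.20000
Ratio to trend: 406 / 321.20000 = 1.264

1.264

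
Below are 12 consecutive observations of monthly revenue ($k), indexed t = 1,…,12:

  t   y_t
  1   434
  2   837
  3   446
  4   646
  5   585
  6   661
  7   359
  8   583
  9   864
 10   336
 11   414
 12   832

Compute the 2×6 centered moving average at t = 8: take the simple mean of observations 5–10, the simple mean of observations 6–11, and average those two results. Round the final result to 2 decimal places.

Sum over 5–10: 585 + 661 + 359 + 583 + 864 + 336 = 3388
Sum over 6–11: 661 + 359 + 583 + 864 + 336 + 414 = 3217
CMA at t=8 = (3388 + 3217) / (2·6) = 6605 / 12 = 550.42

550.42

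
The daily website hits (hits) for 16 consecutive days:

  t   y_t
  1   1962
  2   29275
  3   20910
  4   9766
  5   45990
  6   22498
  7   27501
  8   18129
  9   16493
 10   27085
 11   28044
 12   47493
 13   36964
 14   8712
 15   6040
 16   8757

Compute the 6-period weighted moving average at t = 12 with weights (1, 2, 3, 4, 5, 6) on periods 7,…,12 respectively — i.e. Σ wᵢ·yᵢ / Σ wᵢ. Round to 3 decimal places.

Weighted sum: 1·27501 + 2·18129 + 3·16493 + 4·27085 + 5·28044 + 6·47493 = 27501 + 36258 + 49479 + 108340 + 140220 + 284958 = 646756
Weight total: 1 + 2 + 3 + 4 + 5 + 6 = 21
WMA = 646756 / 21 = 30797.905

30797.905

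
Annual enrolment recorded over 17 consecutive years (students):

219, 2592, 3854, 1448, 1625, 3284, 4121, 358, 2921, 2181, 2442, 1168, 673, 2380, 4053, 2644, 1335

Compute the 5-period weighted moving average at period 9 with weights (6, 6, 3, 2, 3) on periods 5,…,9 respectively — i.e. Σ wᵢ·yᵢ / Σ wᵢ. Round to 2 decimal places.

Weighted sum: 6·1625 + 6·3284 + 3·4121 + 2·358 + 3·2921 = 9750 + 19704 + 12363 + 716 + 8763 = 51296
Weight total: 6 + 6 + 3 + 2 + 3 = 20
WMA = 51296 / 20 = 2564.80

2564.80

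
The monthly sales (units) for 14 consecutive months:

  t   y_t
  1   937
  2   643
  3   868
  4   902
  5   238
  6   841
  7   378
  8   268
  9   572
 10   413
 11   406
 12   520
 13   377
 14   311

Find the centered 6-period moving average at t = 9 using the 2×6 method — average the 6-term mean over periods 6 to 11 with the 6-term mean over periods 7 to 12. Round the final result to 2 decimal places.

452.92

Sum over 6–11: 841 + 378 + 268 + 572 + 413 + 406 = 2878
Sum over 7–12: 378 + 268 + 572 + 413 + 406 + 520 = 2557
CMA at t=9 = (2878 + 2557) / (2·6) = 5435 / 12 = 452.92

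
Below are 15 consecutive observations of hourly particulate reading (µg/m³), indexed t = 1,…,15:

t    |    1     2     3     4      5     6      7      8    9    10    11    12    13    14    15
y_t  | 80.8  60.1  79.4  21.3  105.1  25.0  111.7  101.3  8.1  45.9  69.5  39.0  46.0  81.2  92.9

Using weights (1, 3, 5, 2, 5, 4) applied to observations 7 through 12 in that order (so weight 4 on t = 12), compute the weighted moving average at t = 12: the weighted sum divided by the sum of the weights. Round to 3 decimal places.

Weighted sum: 1·111.7 + 3·101.3 + 5·8.1 + 2·45.9 + 5·69.5 + 4·39.0 = 111.7 + 303.9 + 40.5 + 91.8 + 347.5 + 156.0 = 1051.4
Weight total: 1 + 3 + 5 + 2 + 5 + 4 = 20
WMA = 1051.4 / 20 = 52.570

52.570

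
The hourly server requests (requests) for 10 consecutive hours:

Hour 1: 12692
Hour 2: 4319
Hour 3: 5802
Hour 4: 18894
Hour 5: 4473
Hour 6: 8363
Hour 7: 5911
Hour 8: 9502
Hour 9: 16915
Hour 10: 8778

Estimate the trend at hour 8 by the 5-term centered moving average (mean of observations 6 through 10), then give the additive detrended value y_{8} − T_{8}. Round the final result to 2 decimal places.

-391.80

Trend T_8 = (8363 + 5911 + 9502 + 16915 + 8778) / 5 = 49469/5 = 9893.8000
Detrended value: 9502 − 9893.8000 = -391.80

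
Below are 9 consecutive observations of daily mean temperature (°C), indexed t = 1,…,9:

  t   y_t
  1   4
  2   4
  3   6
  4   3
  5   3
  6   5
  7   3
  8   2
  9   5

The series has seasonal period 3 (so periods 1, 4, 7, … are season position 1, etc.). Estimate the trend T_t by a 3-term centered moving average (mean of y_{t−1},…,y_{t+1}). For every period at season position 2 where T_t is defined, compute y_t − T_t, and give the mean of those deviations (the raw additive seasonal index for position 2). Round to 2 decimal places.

-0.89

Season position 2 occurs at t = 2, 5, 8 (where T_t is defined).
t=2: T_2 = 4.6667; y_2 − T_2 = 4 − 4.6667 = -0.6667
t=5: T_5 = 3.6667; y_5 − T_5 = 3 − 3.6667 = -0.6667
t=8: T_8 = 3.3333; y_8 − T_8 = 2 − 3.3333 = -1.3333
Mean deviation: (-0.6667 + -0.6667 + -1.3333) / 3 = -0.89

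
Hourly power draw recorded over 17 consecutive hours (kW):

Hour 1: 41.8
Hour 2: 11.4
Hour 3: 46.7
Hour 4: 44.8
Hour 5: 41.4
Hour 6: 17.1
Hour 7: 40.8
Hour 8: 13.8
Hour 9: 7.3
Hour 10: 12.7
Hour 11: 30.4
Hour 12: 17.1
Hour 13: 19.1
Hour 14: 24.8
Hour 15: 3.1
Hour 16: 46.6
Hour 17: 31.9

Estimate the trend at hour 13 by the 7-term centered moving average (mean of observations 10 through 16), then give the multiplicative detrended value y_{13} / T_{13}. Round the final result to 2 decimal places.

Trend T_13 = (12.7 + 30.4 + 17.1 + 19.1 + 24.8 + 3.1 + 46.6) / 7 = 153.8/7 = 21.9714
Ratio to trend: 19.1 / 21.9714 = 0.87

0.87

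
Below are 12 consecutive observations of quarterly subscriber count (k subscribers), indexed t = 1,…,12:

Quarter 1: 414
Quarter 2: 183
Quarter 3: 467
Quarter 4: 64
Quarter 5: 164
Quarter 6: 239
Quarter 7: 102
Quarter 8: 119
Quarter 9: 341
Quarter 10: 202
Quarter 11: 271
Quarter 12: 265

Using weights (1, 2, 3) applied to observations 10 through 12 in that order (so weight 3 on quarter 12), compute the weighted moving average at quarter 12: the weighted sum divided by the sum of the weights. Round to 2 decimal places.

Weighted sum: 1·202 + 2·271 + 3·265 = 202 + 542 + 795 = 1539
Weight total: 1 + 2 + 3 = 6
WMA = 1539 / 6 = 256.50

256.50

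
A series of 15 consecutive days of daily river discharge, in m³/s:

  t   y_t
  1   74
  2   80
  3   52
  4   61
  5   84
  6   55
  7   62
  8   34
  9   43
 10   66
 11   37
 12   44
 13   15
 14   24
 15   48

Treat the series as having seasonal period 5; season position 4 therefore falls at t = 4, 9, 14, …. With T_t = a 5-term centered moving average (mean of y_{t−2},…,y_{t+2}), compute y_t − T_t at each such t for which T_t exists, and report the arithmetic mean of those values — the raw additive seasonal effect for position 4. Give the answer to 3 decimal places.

Season position 4 occurs at t = 4, 9 (where T_t is defined).
t=4: T_4 = 66.40000; y_4 − T_4 = 61 − 66.40000 = -5.40000
t=9: T_9 = 48.40000; y_9 − T_9 = 43 − 48.40000 = -5.40000
Mean deviation: (-5.40000 + -5.40000) / 2 = -5.400

-5.400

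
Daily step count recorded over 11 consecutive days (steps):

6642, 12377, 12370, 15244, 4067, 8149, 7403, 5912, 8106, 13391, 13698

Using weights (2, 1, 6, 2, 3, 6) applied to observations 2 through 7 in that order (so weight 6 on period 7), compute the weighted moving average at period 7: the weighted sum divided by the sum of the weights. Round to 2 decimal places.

10279.35

Weighted sum: 2·12377 + 1·12370 + 6·15244 + 2·4067 + 3·8149 + 6·7403 = 24754 + 12370 + 91464 + 8134 + 24447 + 44418 = 205587
Weight total: 2 + 1 + 6 + 2 + 3 + 6 = 20
WMA = 205587 / 20 = 10279.35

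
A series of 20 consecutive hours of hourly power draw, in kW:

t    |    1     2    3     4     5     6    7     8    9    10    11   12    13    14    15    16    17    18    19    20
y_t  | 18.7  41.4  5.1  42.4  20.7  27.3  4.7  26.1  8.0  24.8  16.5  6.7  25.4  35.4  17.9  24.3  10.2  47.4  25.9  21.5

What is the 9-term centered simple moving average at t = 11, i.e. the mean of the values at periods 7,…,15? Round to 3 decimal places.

Sum of periods 7–15: 4.7 + 26.1 + 8.0 + 24.8 + 16.5 + 6.7 + 25.4 + 35.4 + 17.9 = 165.5
Divide by 9: 165.5 / 9 = 18.389

18.389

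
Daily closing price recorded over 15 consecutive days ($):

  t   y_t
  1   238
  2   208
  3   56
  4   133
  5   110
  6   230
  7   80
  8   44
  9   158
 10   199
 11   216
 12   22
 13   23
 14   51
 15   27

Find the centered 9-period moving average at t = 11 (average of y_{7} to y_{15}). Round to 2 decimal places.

91.11

Sum of periods 7–15: 80 + 44 + 158 + 199 + 216 + 22 + 23 + 51 + 27 = 820
Divide by 9: 820 / 9 = 91.11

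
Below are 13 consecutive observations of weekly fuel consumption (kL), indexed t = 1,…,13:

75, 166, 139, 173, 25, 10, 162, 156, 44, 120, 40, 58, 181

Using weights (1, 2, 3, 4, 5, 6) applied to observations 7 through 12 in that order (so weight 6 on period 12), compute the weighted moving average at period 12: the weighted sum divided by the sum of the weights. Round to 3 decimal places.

Weighted sum: 1·162 + 2·156 + 3·44 + 4·120 + 5·40 + 6·58 = 162 + 312 + 132 + 480 + 200 + 348 = 1634
Weight total: 1 + 2 + 3 + 4 + 5 + 6 = 21
WMA = 1634 / 21 = 77.810

77.810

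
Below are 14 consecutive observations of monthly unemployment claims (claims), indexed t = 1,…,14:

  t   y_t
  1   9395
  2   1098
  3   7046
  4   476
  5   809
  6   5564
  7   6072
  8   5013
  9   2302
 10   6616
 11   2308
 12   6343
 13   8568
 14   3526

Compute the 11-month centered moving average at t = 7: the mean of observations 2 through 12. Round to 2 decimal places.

Sum of periods 2–12: 1098 + 7046 + 476 + 809 + 5564 + 6072 + 5013 + 2302 + 6616 + 2308 + 6343 = 43647
Divide by 11: 43647 / 11 = 3967.91

3967.91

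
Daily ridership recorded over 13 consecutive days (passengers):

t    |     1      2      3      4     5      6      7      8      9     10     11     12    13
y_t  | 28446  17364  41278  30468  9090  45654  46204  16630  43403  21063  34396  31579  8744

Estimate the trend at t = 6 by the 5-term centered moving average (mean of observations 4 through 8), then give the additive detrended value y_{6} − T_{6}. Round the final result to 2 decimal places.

16044.80

Trend T_6 = (30468 + 9090 + 45654 + 46204 + 16630) / 5 = 148046/5 = 29609.2000
Detrended value: 45654 − 29609.2000 = 16044.80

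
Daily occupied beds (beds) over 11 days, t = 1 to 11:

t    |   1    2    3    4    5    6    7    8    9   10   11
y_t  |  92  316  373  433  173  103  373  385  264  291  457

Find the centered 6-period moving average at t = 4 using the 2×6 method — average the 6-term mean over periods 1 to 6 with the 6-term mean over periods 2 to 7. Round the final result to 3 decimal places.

271.750

Sum over 1–6: 92 + 316 + 373 + 433 + 173 + 103 = 1490
Sum over 2–7: 316 + 373 + 433 + 173 + 103 + 373 = 1771
CMA at t=4 = (1490 + 1771) / (2·6) = 3261 / 12 = 271.750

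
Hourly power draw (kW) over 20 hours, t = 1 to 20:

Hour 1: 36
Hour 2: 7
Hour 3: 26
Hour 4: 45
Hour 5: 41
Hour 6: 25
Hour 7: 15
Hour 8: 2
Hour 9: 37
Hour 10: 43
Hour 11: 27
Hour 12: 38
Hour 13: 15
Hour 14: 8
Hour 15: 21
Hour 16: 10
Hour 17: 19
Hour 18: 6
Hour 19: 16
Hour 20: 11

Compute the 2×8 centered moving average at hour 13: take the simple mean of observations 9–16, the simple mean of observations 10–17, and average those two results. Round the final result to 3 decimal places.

23.750

Sum over 9–16: 37 + 43 + 27 + 38 + 15 + 8 + 21 + 10 = 199
Sum over 10–17: 43 + 27 + 38 + 15 + 8 + 21 + 10 + 19 = 181
CMA at t=13 = (199 + 181) / (2·8) = 380 / 16 = 23.750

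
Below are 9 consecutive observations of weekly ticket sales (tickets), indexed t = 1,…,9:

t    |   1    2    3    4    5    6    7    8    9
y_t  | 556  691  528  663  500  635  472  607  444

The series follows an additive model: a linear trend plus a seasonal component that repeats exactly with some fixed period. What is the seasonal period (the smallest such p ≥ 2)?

2

First differences y_{t+1} − y_t: 135, -163, 135, -163, 135, -163, …
The difference pattern repeats every 2 terms and not for any smaller step, so p = 2.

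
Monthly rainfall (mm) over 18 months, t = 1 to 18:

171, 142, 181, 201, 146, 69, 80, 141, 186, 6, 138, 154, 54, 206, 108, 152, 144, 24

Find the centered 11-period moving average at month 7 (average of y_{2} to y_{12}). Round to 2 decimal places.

131.27

Sum of periods 2–12: 142 + 181 + 201 + 146 + 69 + 80 + 141 + 186 + 6 + 138 + 154 = 1444
Divide by 11: 1444 / 11 = 131.27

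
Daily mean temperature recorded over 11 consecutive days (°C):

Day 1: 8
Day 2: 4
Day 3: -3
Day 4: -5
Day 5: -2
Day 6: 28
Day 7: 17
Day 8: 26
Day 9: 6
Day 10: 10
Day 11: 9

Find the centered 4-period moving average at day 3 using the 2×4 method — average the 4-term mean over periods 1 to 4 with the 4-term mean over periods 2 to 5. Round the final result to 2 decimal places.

Sum over 1–4: 8 + 4 + (-3) + (-5) = 4
Sum over 2–5: 4 + (-3) + (-5) + (-2) = -6
CMA at t=3 = (4 + -6) / (2·4) = -2 / 8 = -0.25

-0.25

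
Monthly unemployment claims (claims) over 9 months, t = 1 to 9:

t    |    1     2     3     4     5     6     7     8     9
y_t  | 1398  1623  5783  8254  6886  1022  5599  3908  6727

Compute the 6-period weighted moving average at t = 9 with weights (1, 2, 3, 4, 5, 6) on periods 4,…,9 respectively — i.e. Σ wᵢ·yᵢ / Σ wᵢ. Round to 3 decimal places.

5113.810

Weighted sum: 1·8254 + 2·6886 + 3·1022 + 4·5599 + 5·3908 + 6·6727 = 8254 + 13772 + 3066 + 22396 + 19540 + 40362 = 107390
Weight total: 1 + 2 + 3 + 4 + 5 + 6 = 21
WMA = 107390 / 21 = 5113.810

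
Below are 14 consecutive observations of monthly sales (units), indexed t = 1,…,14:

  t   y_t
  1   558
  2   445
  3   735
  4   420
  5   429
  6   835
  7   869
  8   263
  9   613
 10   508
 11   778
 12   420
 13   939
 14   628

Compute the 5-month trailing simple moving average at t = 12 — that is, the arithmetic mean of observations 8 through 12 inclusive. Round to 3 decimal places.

516.400

Sum of periods 8–12: 263 + 613 + 508 + 778 + 420 = 2582
Divide by 5: 2582 / 5 = 516.400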